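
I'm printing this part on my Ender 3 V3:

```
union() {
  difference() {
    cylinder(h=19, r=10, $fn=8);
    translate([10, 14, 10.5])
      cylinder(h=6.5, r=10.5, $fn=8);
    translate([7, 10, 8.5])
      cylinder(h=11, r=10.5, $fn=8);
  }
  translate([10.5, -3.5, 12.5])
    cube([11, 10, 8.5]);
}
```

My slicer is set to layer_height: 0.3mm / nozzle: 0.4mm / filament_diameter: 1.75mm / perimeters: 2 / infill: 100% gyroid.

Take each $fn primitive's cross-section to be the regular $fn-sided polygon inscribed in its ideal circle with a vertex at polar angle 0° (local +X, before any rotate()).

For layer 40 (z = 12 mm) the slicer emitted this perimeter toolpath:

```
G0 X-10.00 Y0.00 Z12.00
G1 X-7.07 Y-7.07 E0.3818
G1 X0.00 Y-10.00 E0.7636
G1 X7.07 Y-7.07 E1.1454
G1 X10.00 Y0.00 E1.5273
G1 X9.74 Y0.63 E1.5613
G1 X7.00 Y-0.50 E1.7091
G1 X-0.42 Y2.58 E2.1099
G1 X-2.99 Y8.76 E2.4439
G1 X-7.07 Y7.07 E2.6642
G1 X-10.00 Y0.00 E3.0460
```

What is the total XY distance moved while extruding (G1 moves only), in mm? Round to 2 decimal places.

Sum the Euclidean lengths of each G1 segment: total = 61.05 mm.

61.05 mm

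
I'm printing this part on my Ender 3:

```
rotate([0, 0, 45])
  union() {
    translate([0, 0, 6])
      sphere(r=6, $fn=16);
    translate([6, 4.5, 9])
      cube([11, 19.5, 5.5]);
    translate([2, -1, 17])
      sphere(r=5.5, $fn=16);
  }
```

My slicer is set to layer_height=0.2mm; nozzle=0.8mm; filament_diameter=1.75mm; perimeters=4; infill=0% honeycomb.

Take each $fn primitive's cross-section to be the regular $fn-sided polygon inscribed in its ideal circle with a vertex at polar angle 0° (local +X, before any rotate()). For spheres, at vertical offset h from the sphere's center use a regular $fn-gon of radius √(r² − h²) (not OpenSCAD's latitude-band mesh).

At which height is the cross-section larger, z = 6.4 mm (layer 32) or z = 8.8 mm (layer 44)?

layer 32 (z = 6.4 mm)

Layer 32 (z = 6.4): the sphere: section is a regular 16-gon, circumradius = √(r²−h²) = √(6²−0.4²) = 5.987 (area = (16/2)·5.987²·sin(360°/16) = 109.72 mm²); the cube at (6, 4.5) does not reach this height (z outside [9, 14.5]); the sphere at (2, -1) does not reach this height (|z−center|=10.600 > r=5.5); Merging all regions: only the r=6 sphere is present, so the union is just that shape — area = 109.72 mm²; (rotated 45° about Z; rotation is an isometry so areas/perimeters/island counts are preserved). So its area = 109.72 mm². Layer 44 (z = 8.8): the sphere: section is a regular 16-gon, circumradius = √(r²−h²) = √(6²−2.8²) = 5.307 (area = (16/2)·5.307²·sin(360°/16) = 86.21 mm²); the cube at (6, 4.5) is not intersected at this z (z outside [9, 14.5]); the sphere at (2, -1) is not intersected at this z (|z−center|=8.200 > r=5.5); Taking the union: only the r=6 sphere is present, so the union is just that shape — area = 86.21 mm²; (whole slice rotated 45° about Z — lengths, areas and connectivity unchanged). So its area = 86.21 mm². Layer 32 is larger (109.72 vs 86.21 mm²).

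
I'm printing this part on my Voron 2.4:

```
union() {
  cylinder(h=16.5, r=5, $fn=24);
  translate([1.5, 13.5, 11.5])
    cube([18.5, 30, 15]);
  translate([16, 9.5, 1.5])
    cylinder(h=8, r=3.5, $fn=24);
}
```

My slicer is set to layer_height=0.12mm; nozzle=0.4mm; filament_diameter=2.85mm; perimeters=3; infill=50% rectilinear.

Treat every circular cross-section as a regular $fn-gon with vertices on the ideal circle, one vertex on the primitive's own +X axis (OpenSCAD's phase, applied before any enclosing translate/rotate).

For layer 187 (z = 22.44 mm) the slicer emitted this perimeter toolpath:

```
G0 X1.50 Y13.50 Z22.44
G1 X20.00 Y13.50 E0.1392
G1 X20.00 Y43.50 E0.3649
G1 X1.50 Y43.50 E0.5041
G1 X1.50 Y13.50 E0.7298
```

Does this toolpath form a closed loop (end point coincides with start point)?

yes

Start point (G0): (1.50, 13.50). End point (last G1): the path returns to the start — closed.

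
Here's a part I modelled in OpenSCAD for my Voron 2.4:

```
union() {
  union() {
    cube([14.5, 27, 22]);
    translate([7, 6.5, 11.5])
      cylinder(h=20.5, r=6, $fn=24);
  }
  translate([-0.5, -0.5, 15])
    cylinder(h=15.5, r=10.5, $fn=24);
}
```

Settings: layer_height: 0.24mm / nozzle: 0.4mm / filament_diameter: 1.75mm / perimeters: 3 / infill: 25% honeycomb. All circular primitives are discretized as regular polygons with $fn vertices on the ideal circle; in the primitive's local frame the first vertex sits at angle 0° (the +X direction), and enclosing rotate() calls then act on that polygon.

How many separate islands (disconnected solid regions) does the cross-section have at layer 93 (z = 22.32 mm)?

At z = 22.32 mm: the cube is absent (z outside [0, 22]); the r=6 cylinder at (7, 6.5) gives a regular 24-gon of circumradius 6 (constant along its height); Taking the union: only the r=6 cylinder at (7, 6.5) is present, so the union is just that shape — 1 connected region; the r=10.5 cylinder at (-0.5, -0.5) gives a regular 24-gon of circumradius 10.5 (constant along its height); Merging all regions: the regions partially overlap (shared area 51.17 mm²), so overlapping operands fuse into one piece — 1 connected region. Overall, the cross-section is a single solid region. Island count = 1.

1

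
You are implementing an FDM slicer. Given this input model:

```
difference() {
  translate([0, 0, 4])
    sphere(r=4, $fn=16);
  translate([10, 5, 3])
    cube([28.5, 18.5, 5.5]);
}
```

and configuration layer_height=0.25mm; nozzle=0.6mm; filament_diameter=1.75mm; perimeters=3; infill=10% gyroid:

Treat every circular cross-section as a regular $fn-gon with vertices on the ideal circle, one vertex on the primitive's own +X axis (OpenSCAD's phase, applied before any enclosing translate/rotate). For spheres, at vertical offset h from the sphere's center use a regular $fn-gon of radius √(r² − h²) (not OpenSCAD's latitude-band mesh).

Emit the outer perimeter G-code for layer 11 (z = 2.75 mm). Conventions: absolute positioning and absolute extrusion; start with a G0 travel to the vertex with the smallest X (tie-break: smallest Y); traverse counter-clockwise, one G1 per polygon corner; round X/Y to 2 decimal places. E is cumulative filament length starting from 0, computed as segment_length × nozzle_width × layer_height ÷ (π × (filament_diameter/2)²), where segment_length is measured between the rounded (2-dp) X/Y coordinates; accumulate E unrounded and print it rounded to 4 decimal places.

At z = 2.75 mm: the r=4 sphere contributes a regular 16-gon of circumradius √(4²−1.25²) = 3.800; the cube at (10, 5) is absent (z outside [3, 8.5]); Subtracting the remaining from the first: none of the subtracted shapes is present at this height, so the r=4 sphere is unchanged — 1 connected region. The outline is a single polygon with 16 vertices. Extrusion per mm of travel: 0.6 × 0.25 / (π × 0.875²) = 0.062363. Accumulating E over each segment gives final E = 1.4794.

G0 X-3.80 Y0.00 Z2.75
G1 X-3.51 Y-1.45 E0.0922
G1 X-2.69 Y-2.69 E0.1849
G1 X-1.45 Y-3.51 E0.2776
G1 X0.00 Y-3.80 E0.3699
G1 X1.45 Y-3.51 E0.4621
G1 X2.69 Y-2.69 E0.5548
G1 X3.51 Y-1.45 E0.6475
G1 X3.80 Y0.00 E0.7397
G1 X3.51 Y1.45 E0.8319
G1 X2.69 Y2.69 E0.9246
G1 X1.45 Y3.51 E1.0173
G1 X0.00 Y3.80 E1.1096
G1 X-1.45 Y3.51 E1.2018
G1 X-2.69 Y2.69 E1.2945
G1 X-3.51 Y1.45 E1.3872
G1 X-3.80 Y0.00 E1.4794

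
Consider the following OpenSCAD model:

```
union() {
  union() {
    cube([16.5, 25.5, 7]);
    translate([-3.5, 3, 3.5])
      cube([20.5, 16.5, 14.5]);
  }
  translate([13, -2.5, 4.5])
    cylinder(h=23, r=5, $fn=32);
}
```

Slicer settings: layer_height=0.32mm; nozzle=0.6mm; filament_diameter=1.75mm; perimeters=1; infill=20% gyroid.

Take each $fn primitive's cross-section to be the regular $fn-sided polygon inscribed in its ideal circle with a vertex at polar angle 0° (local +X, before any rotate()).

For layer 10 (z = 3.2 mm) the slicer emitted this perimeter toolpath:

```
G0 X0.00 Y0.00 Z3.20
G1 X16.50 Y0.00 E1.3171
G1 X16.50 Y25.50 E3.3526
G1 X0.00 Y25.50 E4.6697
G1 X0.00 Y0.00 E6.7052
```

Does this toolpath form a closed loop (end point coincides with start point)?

Start point (G0): (0.00, 0.00). End point (last G1): the path returns to the start — closed.

yes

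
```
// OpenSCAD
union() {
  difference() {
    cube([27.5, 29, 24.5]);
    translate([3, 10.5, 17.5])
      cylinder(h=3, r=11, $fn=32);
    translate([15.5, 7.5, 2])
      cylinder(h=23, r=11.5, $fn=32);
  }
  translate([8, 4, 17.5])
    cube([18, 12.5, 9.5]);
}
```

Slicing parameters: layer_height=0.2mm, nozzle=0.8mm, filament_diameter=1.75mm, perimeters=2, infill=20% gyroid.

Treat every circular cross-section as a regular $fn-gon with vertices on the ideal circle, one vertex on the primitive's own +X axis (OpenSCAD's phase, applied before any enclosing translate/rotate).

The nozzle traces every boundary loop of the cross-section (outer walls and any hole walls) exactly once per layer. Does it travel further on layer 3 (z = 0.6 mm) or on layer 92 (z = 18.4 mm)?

layer 92 (z = 18.4 mm)

Layer 3 (z = 0.6): the 27.5×29 cube contributes its full rectangle (perimeter 113.00 mm); the cylinder at (3, 10.5) is not intersected at this z (z outside [17.5, 20.5]); the cylinder at (15.5, 7.5) is absent (z outside [2, 25]); Subtracting the remaining from the first: none of the subtracted shapes is present at this height, so the 27.5×29 cube is unchanged — boundary = 113.00 mm; the cube at (8, 4) is absent (z outside [17.5, 27]); Merging all regions: only that combined region is present, so the union is just that shape — boundary = 113.00 mm. So its perimeter = 113.00 mm. Layer 92 (z = 18.4): the cube is present — its section is the full 27.5×29 rectangle (perimeter 113.00 mm); the cylinder at (3, 10.5): section is a regular 32-gon, circumradius r=11 (perimeter = 2·32·11.000·sin(180°/32) = 69.00 mm); the r=11.5 cylinder at (15.5, 7.5) gives a regular 32-gon of circumradius 11.5 (constant along its height) (perimeter = 2·32·11.500·sin(180°/32) = 72.14 mm); Taking the first minus the rest: starting from the 27.5×29 cube, the r=11 cylinder at (3, 10.5) partially overlaps it — only the 251.85 mm² overlap (of its 377.69 mm²) is removed, clipping the outline; the r=11.5 cylinder at (15.5, 7.5) partially overlaps it — only the 241.77 mm² overlap (of its 412.81 mm²) is removed, clipping the outline — boundary = 112.30 mm; the cube at (8, 4) (footprint 18×12.5) is included at this height (perimeter 61.00 mm); Taking the union: the regions partially overlap (shared area 6.22 mm²), so the edge portions inside another operand are dropped and the merged outline is re-measured after clipping — boundary = 159.90 mm. So its perimeter = 159.90 mm. Layer 92 is larger (159.90 vs 113.00 mm).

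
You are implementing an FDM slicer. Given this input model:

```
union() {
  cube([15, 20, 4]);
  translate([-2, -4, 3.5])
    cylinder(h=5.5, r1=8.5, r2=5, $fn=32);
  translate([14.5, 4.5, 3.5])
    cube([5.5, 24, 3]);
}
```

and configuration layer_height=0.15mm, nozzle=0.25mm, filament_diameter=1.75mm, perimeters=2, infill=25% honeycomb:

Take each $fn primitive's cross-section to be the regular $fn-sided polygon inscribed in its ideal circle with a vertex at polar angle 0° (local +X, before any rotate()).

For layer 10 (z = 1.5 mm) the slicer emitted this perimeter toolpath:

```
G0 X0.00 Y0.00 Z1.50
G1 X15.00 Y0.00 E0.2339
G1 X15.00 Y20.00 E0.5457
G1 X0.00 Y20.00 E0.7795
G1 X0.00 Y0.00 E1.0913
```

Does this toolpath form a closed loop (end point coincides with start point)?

Start point (G0): (0.00, 0.00). End point (last G1): the path returns to the start — closed.

yes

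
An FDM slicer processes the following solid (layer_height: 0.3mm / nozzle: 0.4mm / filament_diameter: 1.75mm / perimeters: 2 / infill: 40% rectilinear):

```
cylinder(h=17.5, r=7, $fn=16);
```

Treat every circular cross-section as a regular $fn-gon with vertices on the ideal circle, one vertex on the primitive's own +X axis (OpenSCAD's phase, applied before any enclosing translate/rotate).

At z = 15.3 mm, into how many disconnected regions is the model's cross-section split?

1

At z = 15.3 mm: the cylinder: section is a regular 16-gon, circumradius r=7. The result has 1 disconnected region.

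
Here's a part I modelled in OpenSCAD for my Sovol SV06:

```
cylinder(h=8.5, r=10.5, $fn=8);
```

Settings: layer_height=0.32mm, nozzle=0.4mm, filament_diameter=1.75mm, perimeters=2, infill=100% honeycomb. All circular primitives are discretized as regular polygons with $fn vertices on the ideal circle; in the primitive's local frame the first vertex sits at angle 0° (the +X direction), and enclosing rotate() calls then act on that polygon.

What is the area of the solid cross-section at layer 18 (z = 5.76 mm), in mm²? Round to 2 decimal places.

At z = 5.76 mm: the r=10.5 cylinder contributes a regular 8-gon of circumradius 10.5 (area = (8/2)·10.500²·sin(360°/8) = 311.83 mm²). Overall, the cross-section is a single solid region. Net area = 311.83 mm².

311.83 mm²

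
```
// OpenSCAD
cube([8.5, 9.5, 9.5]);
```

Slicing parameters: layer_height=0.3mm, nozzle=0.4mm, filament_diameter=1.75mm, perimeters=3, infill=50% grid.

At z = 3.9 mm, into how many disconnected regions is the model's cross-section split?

At z = 3.9 mm: the 8.5×9.5 cube contributes its full rectangle. The result has 1 disconnected region.

1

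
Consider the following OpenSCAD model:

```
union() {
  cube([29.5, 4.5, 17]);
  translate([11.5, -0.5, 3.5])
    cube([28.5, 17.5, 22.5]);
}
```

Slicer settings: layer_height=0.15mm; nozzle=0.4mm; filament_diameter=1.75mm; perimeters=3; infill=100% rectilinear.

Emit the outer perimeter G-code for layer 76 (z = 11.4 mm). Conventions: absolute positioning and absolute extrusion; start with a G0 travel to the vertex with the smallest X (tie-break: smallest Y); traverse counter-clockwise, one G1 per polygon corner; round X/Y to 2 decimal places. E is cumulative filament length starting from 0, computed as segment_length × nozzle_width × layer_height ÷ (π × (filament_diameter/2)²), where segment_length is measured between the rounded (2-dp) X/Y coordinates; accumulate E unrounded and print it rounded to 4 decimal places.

At z = 11.4 mm: the cube is present — its section is the full 29.5×4.5 rectangle; the 28.5×17.5 cube at (11.5, -0.5) contributes its full rectangle; Combining (union): the regions partially overlap (shared area 81.00 mm²), so overlapping operands fuse into one piece — 1 connected region. The outline is a single polygon with 8 vertices. Extrusion per mm of travel: 0.4 × 0.15 / (π × 0.875²) = 0.024945. Accumulating E over each segment gives final E = 2.8687.

G0 X0.00 Y0.00 Z11.40
G1 X11.50 Y0.00 E0.2869
G1 X11.50 Y-0.50 E0.2993
G1 X40.00 Y-0.50 E1.0103
G1 X40.00 Y17.00 E1.4468
G1 X11.50 Y17.00 E2.1578
G1 X11.50 Y4.50 E2.4696
G1 X0.00 Y4.50 E2.7564
G1 X0.00 Y0.00 E2.8687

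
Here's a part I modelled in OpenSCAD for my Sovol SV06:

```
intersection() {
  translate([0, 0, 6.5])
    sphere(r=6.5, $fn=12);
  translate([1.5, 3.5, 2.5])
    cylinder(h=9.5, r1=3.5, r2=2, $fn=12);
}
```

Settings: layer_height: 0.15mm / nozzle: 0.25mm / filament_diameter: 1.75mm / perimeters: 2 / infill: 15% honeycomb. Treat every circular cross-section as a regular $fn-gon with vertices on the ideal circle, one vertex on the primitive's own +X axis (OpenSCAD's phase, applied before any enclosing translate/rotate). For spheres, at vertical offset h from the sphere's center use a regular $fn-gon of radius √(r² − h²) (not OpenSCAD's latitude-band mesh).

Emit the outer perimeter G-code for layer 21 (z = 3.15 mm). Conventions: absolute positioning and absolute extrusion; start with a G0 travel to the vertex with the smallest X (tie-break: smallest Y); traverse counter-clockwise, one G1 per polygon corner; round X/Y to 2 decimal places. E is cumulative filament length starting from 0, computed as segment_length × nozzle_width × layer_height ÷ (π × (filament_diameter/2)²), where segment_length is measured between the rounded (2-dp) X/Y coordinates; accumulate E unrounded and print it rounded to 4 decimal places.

At z = 3.15 mm: the r=6.5 sphere contributes a regular 12-gon of circumradius √(6.5²−3.35²) = 5.570; the cone at (1.5, 3.5): at t=0.068 of its height the radius interpolates to r₁+(r₂−r₁)t = 3.397, giving a regular 12-gon of that circumradius; After intersecting: the cone at (1.5, 3.5) partially overlaps the r=6.5 sphere; clipping to the common part keeps 25.76 mm² — 1 connected region. The outline is a single polygon with 10 vertices. Extrusion per mm of travel: 0.25 × 0.15 / (π × 0.875²) = 0.015591. Accumulating E over each segment gives final E = 0.2928.

G0 X-1.90 Y3.50 Z3.15
G1 X-1.44 Y1.80 E0.0275
G1 X-0.20 Y0.56 E0.0548
G1 X1.50 Y0.10 E0.0823
G1 X3.20 Y0.56 E0.1097
G1 X4.44 Y1.80 E0.1371
G1 X4.73 Y2.88 E0.1545
G1 X2.79 Y4.82 E0.1973
G1 X0.00 Y5.57 E0.2423
G1 X-1.45 Y5.18 E0.2657
G1 X-1.90 Y3.50 E0.2928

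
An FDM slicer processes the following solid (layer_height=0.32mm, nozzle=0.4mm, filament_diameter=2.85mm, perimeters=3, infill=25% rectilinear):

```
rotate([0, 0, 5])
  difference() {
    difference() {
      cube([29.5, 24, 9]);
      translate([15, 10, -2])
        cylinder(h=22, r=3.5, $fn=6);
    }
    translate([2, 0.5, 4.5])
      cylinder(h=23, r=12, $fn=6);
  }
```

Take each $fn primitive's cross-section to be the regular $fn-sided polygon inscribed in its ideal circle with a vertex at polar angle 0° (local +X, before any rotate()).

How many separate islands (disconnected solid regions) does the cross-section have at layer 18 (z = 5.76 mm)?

1

At z = 5.76 mm: the cube is present — its section is the full 29.5×24 rectangle; the cylinder at (15, 10): section is a regular 6-gon, circumradius r=3.5; Subtracting the remaining from the first: starting from the 29.5×24 cube, the r=3.5 cylinder at (15, 10) lies wholly inside it (removes its full 31.83 mm² and its 21.00 mm outline becomes a hole wall) — 1 connected region with 1 hole; the r=12 cylinder at (2, 0.5) gives a regular 6-gon of circumradius 12 (constant along its height); Subtracting the remaining from the first: starting from that combined region, the r=12 cylinder at (2, 0.5) partially overlaps it — only the 121.24 mm² overlap (of its 374.12 mm²) is removed, clipping the outline — 1 connected region with 1 hole; (whole slice rotated 5° about Z — lengths, areas and connectivity unchanged). Overall, the cross-section is one region with 1 hole. Island count = 1.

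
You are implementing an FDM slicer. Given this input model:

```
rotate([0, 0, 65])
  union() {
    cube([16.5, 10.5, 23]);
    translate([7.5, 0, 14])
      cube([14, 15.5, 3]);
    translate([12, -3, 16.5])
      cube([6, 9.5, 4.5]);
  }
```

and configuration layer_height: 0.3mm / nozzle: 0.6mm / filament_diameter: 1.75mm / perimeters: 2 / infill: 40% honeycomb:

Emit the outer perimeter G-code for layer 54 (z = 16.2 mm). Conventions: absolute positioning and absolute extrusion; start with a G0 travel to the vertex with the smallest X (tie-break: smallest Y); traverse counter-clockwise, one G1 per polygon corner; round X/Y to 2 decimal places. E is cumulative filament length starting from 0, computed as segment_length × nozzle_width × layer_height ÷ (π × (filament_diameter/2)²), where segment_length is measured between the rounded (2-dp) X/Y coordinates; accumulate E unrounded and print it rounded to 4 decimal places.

At z = 16.2 mm: the cube (footprint 16.5×10.5) is included at this height; the cube at (7.5, 0) (footprint 14×15.5) is included at this height; the cube at (12, -3) is not intersected at this z (z outside [16.5, 21]); Combining (union): the regions partially overlap (shared area 94.50 mm²), so overlapping operands fuse into one piece — 1 connected region; (whole slice rotated 65° about Z — lengths, areas and connectivity unchanged). The outline is a single polygon with 6 vertices. Extrusion per mm of travel: 0.6 × 0.3 / (π × 0.875²) = 0.074835. Accumulating E over each segment gives final E = 5.5385.

G0 X-10.88 Y13.35 Z16.20
G1 X-6.35 Y11.23 E0.3743
G1 X-9.52 Y4.44 E0.9351
G1 X0.00 Y0.00 E1.7212
G1 X9.09 Y19.49 E3.3306
G1 X-4.96 Y26.04 E4.4906
G1 X-10.88 Y13.35 E5.5385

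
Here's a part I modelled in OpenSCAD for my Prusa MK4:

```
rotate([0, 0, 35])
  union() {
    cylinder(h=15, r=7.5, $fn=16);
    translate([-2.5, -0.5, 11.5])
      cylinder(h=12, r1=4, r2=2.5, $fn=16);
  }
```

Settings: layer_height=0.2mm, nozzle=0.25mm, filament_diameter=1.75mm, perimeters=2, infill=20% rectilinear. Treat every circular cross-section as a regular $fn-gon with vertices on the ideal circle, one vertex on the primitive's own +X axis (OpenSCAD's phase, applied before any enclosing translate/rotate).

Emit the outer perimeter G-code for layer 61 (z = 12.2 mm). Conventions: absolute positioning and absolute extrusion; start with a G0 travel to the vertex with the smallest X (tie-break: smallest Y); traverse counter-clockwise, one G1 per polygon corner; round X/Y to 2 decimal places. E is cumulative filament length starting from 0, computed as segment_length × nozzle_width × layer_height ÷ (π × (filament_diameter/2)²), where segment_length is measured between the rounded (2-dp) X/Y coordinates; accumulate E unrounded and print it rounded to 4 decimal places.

G0 X-7.39 Y1.30 Z12.20
G1 X-7.32 Y-1.62 E0.0607
G1 X-6.14 Y-4.30 E0.1216
G1 X-4.03 Y-6.33 E0.1825
G1 X-1.30 Y-7.39 E0.2433
G1 X1.62 Y-7.32 E0.3040
G1 X4.30 Y-6.14 E0.3649
G1 X6.33 Y-4.03 E0.4258
G1 X7.39 Y-1.30 E0.4867
G1 X7.32 Y1.62 E0.5474
G1 X6.14 Y4.30 E0.6083
G1 X4.03 Y6.33 E0.6691
G1 X1.30 Y7.39 E0.7300
G1 X-1.62 Y7.32 E0.7907
G1 X-4.30 Y6.14 E0.8516
G1 X-6.33 Y4.03 E0.9125
G1 X-7.39 Y1.30 E0.9733

At z = 12.2 mm: the r=7.5 cylinder gives a regular 16-gon of circumradius 7.5 (constant along its height); the cone at (-2.5, -0.5) (r1=4→r2=2.5) has section circumradius 3.913 here — a regular 16-gon; Combining (union): the cone at (-2.5, -0.5) lies entirely inside the r=7.5 cylinder, so the union is just the r=7.5 cylinder — 1 connected region; (rotated 35° about Z; rotation is an isometry so areas/perimeters/island counts are preserved). The outline is a single polygon with 16 vertices. Extrusion per mm of travel: 0.25 × 0.2 / (π × 0.875²) = 0.020788. Accumulating E over each segment gives final E = 0.9733.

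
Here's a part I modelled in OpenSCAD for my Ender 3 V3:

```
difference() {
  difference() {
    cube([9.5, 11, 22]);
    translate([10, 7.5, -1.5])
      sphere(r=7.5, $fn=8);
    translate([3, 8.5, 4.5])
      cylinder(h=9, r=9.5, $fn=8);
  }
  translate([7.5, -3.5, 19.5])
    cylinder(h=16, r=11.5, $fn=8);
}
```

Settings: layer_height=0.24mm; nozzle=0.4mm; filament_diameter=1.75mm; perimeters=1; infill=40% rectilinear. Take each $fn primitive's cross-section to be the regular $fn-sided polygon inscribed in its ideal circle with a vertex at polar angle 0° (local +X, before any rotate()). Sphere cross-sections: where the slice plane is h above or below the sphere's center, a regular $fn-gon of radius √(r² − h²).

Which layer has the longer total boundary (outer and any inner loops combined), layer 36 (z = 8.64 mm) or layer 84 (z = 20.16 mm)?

layer 84 (z = 20.16 mm)

Layer 36 (z = 8.64): the 9.5×11 cube contributes its full rectangle (perimeter 41.00 mm); the sphere at (10, 7.5) is not intersected at this z (|z−center|=10.140 > r=7.5); the r=9.5 cylinder at (3, 8.5) gives a regular 8-gon of circumradius 9.5 (constant along its height) (perimeter = 2·8·9.500·sin(180°/8) = 58.17 mm); Taking the first minus the rest: starting from the 9.5×11 cube, the r=9.5 cylinder at (3, 8.5) partially overlaps it — only the 100.97 mm² overlap (of its 255.27 mm²) is removed, clipping the outline — boundary = 11.66 mm; the cylinder at (7.5, -3.5) does not reach this height (z outside [19.5, 35.5]); Taking the first minus the rest: none of the subtracted shapes is present at this height, so the result so far is unchanged — boundary = 11.66 mm. So its perimeter = 11.66 mm. Layer 84 (z = 20.16): the 9.5×11 cube contributes its full rectangle (perimeter 41.00 mm); the sphere at (10, 7.5) does not reach this height (|z−center|=21.660 > r=7.5); the cylinder at (3, 8.5) does not reach this height (z outside [4.5, 13.5]); After the difference (first − rest): none of the subtracted shapes is present at this height, so the 9.5×11 cube is unchanged — boundary = 41.00 mm; the cylinder at (7.5, -3.5): section is a regular 8-gon, circumradius r=11.5 (perimeter = 2·8·11.500·sin(180°/8) = 70.41 mm); Taking the first minus the rest: starting from the result so far, the r=11.5 cylinder at (7.5, -3.5) partially overlaps it — only the 63.52 mm² overlap (of its 374.06 mm²) is removed, clipping the outline — boundary = 29.72 mm. So its perimeter = 29.72 mm. Layer 84 is larger (29.72 vs 11.66 mm).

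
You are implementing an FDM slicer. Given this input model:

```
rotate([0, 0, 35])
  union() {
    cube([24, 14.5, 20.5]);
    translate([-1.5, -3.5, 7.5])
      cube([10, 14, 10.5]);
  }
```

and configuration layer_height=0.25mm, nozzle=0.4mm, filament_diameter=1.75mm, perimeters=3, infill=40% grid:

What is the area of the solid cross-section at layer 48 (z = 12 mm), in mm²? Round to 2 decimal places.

At z = 12 mm: the 24×14.5 cube contributes its full rectangle (area 348.00 mm²); the cube at (-1.5, -3.5) is present — its section is the full 10×14 rectangle (area 140.00 mm²); Taking the union: the regions partially overlap — summed areas 488.00 mm² minus the doubly-counted overlap 89.25 mm² gives 398.75 mm² — area = 398.75 mm²; (rotated 35° about Z; rotation is an isometry so areas/perimeters/island counts are preserved). Overall, the cross-section is a single solid region. Net area = 398.75 mm².

398.75 mm²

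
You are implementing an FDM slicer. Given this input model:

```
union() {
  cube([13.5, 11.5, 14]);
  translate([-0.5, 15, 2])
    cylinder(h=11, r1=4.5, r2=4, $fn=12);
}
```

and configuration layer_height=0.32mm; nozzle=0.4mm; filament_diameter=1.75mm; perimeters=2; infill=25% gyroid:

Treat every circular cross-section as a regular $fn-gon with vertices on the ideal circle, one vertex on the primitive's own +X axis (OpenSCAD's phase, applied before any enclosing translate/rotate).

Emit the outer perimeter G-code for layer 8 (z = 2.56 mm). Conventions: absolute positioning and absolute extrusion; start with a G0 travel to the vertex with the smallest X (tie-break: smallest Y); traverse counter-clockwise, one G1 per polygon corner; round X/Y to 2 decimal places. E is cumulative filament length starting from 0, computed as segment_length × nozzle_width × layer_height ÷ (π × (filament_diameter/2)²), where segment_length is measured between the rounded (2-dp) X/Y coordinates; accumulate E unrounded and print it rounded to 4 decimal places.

At z = 2.56 mm: the cube (footprint 13.5×11.5) is included at this height; the cone at (-0.5, 15) (r1=4.5→r2=4) has section circumradius 4.475 here — a regular 12-gon; Taking the union: the regions partially overlap (shared area 1.13 mm²), so overlapping operands fuse into one piece — 1 connected region. The outline is a single polygon with 16 vertices. Extrusion per mm of travel: 0.4 × 0.32 / (π × 0.875²) = 0.053216. Accumulating E over each segment gives final E = 3.8597.

G0 X-4.97 Y15.00 Z2.56
G1 X-4.38 Y12.76 E0.1233
G1 X-2.74 Y11.12 E0.2467
G1 X-0.50 Y10.53 E0.3700
G1 X0.00 Y10.66 E0.3975
G1 X0.00 Y0.00 E0.9647
G1 X13.50 Y0.00 E1.6832
G1 X13.50 Y11.50 E2.2951
G1 X2.11 Y11.50 E2.9013
G1 X3.38 Y12.76 E2.9965
G1 X3.97 Y15.00 E3.1198
G1 X3.38 Y17.24 E3.2430
G1 X1.74 Y18.88 E3.3664
G1 X-0.50 Y19.47 E3.4897
G1 X-2.74 Y18.88 E3.6130
G1 X-4.38 Y17.24 E3.7364
G1 X-4.97 Y15.00 E3.8597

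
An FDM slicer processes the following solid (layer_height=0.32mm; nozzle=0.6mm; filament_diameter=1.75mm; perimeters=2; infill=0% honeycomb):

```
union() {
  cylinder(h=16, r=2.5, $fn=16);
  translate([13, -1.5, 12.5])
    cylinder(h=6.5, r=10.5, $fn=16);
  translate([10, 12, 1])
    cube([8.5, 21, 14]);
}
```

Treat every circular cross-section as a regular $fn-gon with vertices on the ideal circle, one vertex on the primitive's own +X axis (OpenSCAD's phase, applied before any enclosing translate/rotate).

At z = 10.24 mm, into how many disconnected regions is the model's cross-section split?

At z = 10.24 mm: the cylinder: section is a regular 16-gon, circumradius r=2.5; the cylinder at (13, -1.5) does not reach this height (z outside [12.5, 19]); the cube at (10, 12) is present — its section is the full 8.5×21 rectangle; Taking the union: the 2 present regions are separate (no shared area or edge), so areas and boundary lengths simply add and each stays a separate island — 2 connected regions. The result has 2 disconnected regions.

2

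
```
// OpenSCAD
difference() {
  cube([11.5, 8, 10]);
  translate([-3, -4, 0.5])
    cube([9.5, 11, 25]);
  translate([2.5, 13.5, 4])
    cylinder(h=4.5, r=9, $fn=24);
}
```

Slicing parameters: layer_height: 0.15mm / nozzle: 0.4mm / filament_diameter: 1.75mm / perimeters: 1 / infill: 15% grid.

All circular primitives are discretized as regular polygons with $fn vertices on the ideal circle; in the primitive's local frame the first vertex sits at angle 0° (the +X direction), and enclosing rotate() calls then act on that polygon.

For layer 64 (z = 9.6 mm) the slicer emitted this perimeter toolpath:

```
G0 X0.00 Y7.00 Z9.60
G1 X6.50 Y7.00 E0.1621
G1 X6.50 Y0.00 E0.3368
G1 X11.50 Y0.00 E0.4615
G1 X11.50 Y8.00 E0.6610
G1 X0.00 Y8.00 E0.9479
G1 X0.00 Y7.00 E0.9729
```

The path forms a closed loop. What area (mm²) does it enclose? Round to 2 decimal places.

Apply the shoelace formula to the sequence of (X, Y) vertices; enclosed area = 46.50 mm².

46.50 mm²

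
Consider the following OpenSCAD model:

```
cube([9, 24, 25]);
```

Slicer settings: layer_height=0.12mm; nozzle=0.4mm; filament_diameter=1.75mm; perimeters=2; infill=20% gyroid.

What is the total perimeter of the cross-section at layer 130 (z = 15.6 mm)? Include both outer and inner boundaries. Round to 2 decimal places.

At z = 15.6 mm: the cube (footprint 9×24) is included at this height (perimeter 66.00 mm). Overall, the cross-section is a single solid region. Total boundary length (outer) = 66.00 mm.

66.00 mm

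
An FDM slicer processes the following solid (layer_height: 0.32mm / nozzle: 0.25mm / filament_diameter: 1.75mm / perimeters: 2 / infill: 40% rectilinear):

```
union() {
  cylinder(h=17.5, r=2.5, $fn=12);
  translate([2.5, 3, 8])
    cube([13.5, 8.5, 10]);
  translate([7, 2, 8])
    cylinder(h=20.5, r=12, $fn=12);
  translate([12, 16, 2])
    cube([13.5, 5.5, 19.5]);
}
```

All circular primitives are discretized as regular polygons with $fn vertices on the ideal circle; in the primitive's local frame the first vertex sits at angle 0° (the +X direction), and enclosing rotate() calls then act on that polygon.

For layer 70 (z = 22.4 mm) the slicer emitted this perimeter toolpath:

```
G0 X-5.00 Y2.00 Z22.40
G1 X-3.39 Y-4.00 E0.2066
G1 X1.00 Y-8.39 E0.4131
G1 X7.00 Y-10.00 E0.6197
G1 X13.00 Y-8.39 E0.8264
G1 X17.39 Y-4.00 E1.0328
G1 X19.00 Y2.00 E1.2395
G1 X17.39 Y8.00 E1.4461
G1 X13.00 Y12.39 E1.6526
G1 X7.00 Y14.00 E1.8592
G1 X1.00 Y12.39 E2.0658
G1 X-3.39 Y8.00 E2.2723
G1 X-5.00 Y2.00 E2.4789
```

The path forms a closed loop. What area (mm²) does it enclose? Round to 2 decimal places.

431.90 mm²

Apply the shoelace formula to the sequence of (X, Y) vertices; enclosed area = 431.90 mm².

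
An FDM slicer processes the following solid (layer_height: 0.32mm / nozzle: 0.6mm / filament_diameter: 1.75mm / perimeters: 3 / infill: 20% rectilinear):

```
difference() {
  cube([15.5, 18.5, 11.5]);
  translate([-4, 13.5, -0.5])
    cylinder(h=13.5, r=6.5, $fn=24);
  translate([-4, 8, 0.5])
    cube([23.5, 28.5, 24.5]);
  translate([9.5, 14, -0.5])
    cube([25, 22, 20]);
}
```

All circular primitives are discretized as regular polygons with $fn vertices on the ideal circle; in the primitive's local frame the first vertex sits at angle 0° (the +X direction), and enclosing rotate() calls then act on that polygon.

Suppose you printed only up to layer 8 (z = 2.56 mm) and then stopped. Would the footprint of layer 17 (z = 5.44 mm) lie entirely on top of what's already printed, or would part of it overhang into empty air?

Compare the two slices. At z = 2.56: the cube is present — its section is the full 15.5×18.5 rectangle (area 286.75 mm²); the r=6.5 cylinder at (-4, 13.5) contributes a regular 24-gon of circumradius 6.5 (area = (24/2)·6.500²·sin(360°/24) = 131.22 mm²); the cube at (-4, 8) (footprint 23.5×28.5) is included at this height (area 669.75 mm²); the 25×22 cube at (9.5, 14) contributes its full rectangle (area 550.00 mm²); After the difference (first − rest): starting from the 15.5×18.5 cube (286.75 mm²), the r=6.5 cylinder at (-4, 13.5) partially overlaps it — only the 17.43 mm² overlap (of its 131.22 mm²) is removed, clipping the outline; the 23.5×28.5 cube at (-4, 8) partially overlaps it — only the 145.32 mm² overlap (of its 669.75 mm²) is removed, clipping the outline; the 25×22 cube at (9.5, 14) misses the remaining region (no effect) — area = 124.00 mm². At z = 5.44: the 15.5×18.5 cube contributes its full rectangle (area 286.75 mm²); the r=6.5 cylinder at (-4, 13.5) contributes a regular 24-gon of circumradius 6.5 (area = (24/2)·6.500²·sin(360°/24) = 131.22 mm²); the cube at (-4, 8) is present — its section is the full 23.5×28.5 rectangle (area 669.75 mm²); the cube at (9.5, 14) is present — its section is the full 25×22 rectangle (area 550.00 mm²); Taking the first minus the rest: starting from the 15.5×18.5 cube (286.75 mm²), the r=6.5 cylinder at (-4, 13.5) partially overlaps it — only the 17.43 mm² overlap (of its 131.22 mm²) is removed, clipping the outline; the 23.5×28.5 cube at (-4, 8) partially overlaps it — only the 145.32 mm² overlap (of its 669.75 mm²) is removed, clipping the outline; the 25×22 cube at (9.5, 14) misses the remaining region (no effect) — area = 124.00 mm². Checking containment: the cross-section at z = 5.44 is a subset of the cross-section at z = 2.56.

entirely on top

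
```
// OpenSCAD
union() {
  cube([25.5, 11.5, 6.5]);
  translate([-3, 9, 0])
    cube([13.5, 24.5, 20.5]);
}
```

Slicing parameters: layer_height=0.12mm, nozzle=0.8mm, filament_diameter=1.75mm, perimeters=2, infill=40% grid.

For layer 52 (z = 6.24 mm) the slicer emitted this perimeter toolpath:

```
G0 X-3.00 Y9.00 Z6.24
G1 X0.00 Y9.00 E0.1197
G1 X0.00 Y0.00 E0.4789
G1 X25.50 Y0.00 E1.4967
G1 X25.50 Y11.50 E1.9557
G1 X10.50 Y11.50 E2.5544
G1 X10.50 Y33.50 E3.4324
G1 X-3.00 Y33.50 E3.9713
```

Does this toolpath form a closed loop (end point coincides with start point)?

Start point (G0): (-3.00, 9.00). End point (last G1): the path does not return to the start — open.

no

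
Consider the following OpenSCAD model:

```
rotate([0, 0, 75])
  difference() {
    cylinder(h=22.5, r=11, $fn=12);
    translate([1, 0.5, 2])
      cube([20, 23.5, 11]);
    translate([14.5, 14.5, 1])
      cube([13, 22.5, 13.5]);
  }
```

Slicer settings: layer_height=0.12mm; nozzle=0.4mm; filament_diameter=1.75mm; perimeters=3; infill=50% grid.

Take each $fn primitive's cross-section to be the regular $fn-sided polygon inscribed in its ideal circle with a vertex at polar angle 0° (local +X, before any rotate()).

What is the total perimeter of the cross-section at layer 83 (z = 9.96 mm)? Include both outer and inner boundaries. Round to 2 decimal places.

At z = 9.96 mm: the cylinder: section is a regular 12-gon, circumradius r=11 (perimeter = 2·12·11.000·sin(180°/12) = 68.33 mm); the cube at (1, 0.5) is present — its section is the full 20×23.5 rectangle (perimeter 87.00 mm); the 13×22.5 cube at (14.5, 14.5) contributes its full rectangle (perimeter 71.00 mm); After the difference (first − rest): starting from the r=11 cylinder, the 20×23.5 cube at (1, 0.5) partially overlaps it — only the 74.92 mm² overlap (of its 470.00 mm²) is removed, clipping the outline; the 13×22.5 cube at (14.5, 14.5) misses the remaining region (no effect) — boundary = 72.90 mm; (whole slice rotated 75° about Z — lengths, areas and connectivity unchanged). Overall, the cross-section is a single solid region. Total boundary length (outer) = 72.90 mm.

72.90 mm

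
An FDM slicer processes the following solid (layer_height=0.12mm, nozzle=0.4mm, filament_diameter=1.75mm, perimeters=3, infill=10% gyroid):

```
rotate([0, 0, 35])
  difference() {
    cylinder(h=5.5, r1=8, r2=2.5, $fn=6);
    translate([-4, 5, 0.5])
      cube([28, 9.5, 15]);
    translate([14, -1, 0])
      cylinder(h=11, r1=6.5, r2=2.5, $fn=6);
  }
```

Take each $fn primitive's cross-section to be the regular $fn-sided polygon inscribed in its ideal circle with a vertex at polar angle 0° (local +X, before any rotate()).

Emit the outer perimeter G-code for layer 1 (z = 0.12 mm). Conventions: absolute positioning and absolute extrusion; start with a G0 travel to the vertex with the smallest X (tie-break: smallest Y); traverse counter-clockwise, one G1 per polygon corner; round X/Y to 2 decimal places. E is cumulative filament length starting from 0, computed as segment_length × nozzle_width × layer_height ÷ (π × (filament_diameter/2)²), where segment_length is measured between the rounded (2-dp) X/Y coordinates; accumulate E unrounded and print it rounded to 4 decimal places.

At z = 0.12 mm: the cone (r1=8→r2=2.5) has section circumradius 7.880 here — a regular 6-gon; the cube at (-4, 5) does not reach this height (z outside [0.5, 15.5]); the cone at (14, -1) (r1=6.5→r2=2.5) has section circumradius 6.456 here — a regular 6-gon; After the difference (first − rest): starting from the cone, the cone at (14, -1) misses the remaining region (no effect) — 1 connected region; (whole slice rotated 35° about Z — lengths, areas and connectivity unchanged). The outline is a single polygon with 6 vertices. Extrusion per mm of travel: 0.4 × 0.12 / (π × 0.875²) = 0.019956. Accumulating E over each segment gives final E = 0.9433.

G0 X-7.14 Y3.33 Z0.12
G1 X-6.45 Y-4.52 E0.1573
G1 X0.69 Y-7.85 E0.3145
G1 X7.14 Y-3.33 E0.4717
G1 X6.45 Y4.52 E0.6289
G1 X-0.69 Y7.85 E0.7861
G1 X-7.14 Y3.33 E0.9433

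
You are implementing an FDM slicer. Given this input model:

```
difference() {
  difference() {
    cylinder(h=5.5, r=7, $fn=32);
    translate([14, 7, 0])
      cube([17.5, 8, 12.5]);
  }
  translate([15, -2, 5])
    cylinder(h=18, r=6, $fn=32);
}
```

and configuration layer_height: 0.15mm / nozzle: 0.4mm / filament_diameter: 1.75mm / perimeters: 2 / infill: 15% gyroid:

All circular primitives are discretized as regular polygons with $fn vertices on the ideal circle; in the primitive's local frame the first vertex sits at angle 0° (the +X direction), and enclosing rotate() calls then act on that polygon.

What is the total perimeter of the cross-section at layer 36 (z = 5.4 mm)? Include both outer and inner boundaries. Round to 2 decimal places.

At z = 5.4 mm: the r=7 cylinder gives a regular 32-gon of circumradius 7 (constant along its height) (perimeter = 2·32·7.000·sin(180°/32) = 43.91 mm); the cube at (14, 7) is present — its section is the full 17.5×8 rectangle (perimeter 51.00 mm); After the difference (first − rest): starting from the r=7 cylinder, the 17.5×8 cube at (14, 7) misses the remaining region (no effect) — boundary = 43.91 mm; the r=6 cylinder at (15, -2) contributes a regular 32-gon of circumradius 6 (perimeter = 2·32·6.000·sin(180°/32) = 37.64 mm); After the difference (first − rest): starting from the result so far, the r=6 cylinder at (15, -2) misses the remaining region (no effect) — boundary = 43.91 mm. Overall, the cross-section is a single solid region. Total boundary length (outer) = 43.91 mm.

43.91 mm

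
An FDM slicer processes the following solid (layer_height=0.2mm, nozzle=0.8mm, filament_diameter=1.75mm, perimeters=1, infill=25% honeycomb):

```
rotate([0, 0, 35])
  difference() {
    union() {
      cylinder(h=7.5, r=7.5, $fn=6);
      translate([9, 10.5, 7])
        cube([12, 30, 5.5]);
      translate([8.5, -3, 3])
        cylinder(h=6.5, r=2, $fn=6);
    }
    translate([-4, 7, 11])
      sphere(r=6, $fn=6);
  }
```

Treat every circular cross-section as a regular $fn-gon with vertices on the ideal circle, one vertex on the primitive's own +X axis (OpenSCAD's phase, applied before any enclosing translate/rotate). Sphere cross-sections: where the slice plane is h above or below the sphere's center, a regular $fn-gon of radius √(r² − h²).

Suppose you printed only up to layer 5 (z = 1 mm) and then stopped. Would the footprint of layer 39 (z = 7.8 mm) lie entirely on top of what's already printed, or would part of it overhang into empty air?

part overhangs

Compare the two slices. At z = 1: the cylinder: section is a regular 6-gon, circumradius r=7.5 (area = (6/2)·7.500²·sin(360°/6) = 146.14 mm²); the cube at (9, 10.5) does not reach this height (z outside [7, 12.5]); the cylinder at (8.5, -3) does not reach this height (z outside [3, 9.5]); Taking the union: only the r=7.5 cylinder is present, so the union is just that shape — area = 146.14 mm²; the sphere at (-4, 7) is absent (|z−center|=10.000 > r=6); Taking the first minus the rest: none of the subtracted shapes is present at this height, so that combined region is unchanged — area = 146.14 mm²; (whole slice rotated 35° about Z — lengths, areas and connectivity unchanged). At z = 7.8: the cylinder is not intersected at this z (z outside [0, 7.5]); the 12×30 cube at (9, 10.5) contributes its full rectangle (area 360.00 mm²); the cylinder at (8.5, -3): section is a regular 6-gon, circumradius r=2 (area = (6/2)·2.000²·sin(360°/6) = 10.39 mm²); Merging all regions: the 2 present regions are separate (no shared area or edge), so areas and boundary lengths simply add and each stays a separate island — area = 370.39 mm²; the sphere at (-4, 7): section is a regular 6-gon, circumradius = √(r²−h²) = √(6²−3.2²) = 5.075 (area = (6/2)·5.075²·sin(360°/6) = 66.93 mm²); Taking the first minus the rest: starting from the result so far (370.39 mm²), the r=6 sphere at (-4, 7) misses the remaining region (no effect) — area = 370.39 mm²; (whole slice rotated 35° about Z — lengths, areas and connectivity unchanged). Checking containment: at z = 7.8 the cross-section extends beyond the z = 1 cross-section by about 370.39 mm².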